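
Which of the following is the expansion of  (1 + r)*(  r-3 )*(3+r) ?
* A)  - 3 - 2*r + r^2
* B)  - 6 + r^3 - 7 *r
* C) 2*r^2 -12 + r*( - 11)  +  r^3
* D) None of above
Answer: D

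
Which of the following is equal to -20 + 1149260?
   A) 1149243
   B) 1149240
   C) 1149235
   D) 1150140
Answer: B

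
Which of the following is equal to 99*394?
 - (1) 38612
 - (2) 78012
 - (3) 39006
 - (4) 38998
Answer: 3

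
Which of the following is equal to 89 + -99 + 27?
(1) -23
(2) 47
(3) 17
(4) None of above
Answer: 3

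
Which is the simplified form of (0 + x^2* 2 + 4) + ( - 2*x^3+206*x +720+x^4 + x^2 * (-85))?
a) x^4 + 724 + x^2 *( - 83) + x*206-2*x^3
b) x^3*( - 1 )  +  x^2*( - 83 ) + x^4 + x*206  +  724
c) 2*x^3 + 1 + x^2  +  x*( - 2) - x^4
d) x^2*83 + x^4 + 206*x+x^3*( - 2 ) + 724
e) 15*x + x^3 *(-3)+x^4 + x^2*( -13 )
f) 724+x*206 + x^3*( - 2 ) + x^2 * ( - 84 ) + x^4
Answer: a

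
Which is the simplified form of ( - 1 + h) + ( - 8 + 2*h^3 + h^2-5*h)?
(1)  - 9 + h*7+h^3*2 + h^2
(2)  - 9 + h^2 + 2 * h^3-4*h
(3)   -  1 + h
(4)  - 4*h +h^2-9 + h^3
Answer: 2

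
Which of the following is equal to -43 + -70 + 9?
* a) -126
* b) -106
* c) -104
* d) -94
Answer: c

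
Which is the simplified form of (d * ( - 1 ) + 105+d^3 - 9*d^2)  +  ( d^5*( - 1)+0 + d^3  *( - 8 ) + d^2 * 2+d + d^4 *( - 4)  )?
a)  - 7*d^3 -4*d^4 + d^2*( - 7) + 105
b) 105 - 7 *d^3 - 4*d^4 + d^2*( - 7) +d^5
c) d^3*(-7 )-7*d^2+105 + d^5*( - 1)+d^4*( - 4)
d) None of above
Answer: c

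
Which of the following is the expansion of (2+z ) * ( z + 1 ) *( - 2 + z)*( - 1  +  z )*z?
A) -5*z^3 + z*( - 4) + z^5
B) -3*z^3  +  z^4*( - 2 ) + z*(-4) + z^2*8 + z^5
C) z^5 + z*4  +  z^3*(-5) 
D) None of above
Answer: C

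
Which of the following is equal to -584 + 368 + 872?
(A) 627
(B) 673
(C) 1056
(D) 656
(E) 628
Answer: D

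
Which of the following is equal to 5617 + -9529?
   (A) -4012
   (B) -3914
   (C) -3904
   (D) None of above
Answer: D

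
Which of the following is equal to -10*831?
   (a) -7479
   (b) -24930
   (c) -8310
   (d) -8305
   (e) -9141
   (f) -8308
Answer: c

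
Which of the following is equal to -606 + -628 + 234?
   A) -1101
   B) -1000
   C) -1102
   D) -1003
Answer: B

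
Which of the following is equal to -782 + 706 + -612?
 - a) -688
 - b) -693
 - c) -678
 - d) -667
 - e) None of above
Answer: a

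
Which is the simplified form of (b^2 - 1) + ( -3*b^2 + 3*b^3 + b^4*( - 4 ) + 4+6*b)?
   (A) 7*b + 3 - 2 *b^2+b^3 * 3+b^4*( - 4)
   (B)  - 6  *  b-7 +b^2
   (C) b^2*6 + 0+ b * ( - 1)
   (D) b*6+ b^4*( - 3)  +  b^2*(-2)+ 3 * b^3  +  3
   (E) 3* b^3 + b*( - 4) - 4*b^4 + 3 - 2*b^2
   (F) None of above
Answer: F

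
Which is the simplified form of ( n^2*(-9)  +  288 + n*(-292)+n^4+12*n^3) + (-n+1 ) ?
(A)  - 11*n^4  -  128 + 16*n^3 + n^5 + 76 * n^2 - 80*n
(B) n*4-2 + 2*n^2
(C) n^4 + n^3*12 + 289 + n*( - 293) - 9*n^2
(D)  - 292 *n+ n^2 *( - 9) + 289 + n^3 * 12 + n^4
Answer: C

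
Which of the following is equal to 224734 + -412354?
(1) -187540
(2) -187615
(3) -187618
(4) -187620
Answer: 4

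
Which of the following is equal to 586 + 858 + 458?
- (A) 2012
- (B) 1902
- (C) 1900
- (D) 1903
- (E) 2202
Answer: B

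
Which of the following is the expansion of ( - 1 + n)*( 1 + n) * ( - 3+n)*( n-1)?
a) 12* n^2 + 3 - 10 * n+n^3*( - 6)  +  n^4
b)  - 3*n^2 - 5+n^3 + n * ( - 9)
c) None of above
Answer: c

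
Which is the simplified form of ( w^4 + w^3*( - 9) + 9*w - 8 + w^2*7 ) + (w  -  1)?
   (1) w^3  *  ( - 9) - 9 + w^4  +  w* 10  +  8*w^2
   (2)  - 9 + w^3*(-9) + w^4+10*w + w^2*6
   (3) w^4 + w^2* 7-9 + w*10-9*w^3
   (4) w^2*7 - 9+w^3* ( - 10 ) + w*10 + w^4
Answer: 3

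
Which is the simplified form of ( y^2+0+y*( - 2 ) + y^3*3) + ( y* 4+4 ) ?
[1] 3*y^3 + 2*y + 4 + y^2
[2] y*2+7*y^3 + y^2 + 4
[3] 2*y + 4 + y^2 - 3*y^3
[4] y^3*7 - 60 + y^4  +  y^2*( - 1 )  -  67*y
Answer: 1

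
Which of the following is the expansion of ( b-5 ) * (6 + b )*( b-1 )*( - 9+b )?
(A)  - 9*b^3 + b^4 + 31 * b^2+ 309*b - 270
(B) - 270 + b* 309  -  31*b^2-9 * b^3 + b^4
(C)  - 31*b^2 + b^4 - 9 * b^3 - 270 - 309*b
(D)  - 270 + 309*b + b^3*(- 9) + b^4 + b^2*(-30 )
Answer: B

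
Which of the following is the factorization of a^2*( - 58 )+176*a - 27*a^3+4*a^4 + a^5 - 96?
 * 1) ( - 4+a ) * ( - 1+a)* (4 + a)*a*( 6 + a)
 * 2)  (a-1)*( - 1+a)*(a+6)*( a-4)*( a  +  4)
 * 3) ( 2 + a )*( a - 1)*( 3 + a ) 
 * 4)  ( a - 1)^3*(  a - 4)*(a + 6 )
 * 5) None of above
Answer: 2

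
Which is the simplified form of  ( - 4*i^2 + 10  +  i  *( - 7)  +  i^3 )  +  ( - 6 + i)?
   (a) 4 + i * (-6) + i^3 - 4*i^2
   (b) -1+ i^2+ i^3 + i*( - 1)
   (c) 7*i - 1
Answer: a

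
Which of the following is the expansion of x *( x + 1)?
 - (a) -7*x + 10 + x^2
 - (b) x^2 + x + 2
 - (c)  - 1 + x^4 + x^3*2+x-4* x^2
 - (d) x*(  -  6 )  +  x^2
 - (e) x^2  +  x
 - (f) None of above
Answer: e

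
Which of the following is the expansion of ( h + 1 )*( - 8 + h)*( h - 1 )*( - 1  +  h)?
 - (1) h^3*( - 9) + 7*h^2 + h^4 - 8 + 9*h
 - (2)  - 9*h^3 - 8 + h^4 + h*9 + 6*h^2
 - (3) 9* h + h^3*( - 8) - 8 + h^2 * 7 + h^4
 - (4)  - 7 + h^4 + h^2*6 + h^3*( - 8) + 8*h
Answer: 1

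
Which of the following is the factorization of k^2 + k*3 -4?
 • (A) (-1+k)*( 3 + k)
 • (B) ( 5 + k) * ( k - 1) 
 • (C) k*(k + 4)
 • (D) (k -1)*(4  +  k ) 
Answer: D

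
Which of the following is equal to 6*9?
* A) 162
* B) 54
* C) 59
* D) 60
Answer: B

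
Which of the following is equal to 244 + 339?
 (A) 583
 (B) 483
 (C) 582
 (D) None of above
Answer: A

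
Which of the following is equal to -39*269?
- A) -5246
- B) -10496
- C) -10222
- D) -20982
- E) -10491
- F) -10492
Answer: E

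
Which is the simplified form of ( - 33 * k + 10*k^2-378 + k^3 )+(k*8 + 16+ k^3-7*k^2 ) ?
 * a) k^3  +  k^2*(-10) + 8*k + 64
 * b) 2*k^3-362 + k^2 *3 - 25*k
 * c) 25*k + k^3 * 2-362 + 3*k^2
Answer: b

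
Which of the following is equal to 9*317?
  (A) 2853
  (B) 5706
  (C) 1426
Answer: A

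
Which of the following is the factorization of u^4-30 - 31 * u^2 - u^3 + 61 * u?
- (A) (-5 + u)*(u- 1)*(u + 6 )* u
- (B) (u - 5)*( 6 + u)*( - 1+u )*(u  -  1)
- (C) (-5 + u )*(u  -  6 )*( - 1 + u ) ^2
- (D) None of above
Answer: B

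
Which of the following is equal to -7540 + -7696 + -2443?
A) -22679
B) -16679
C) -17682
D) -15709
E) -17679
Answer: E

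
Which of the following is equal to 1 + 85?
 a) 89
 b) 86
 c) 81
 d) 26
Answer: b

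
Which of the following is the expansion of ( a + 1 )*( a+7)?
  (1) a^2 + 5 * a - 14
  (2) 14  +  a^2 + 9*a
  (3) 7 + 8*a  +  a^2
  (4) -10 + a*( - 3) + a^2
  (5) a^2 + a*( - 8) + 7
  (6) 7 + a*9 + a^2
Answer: 3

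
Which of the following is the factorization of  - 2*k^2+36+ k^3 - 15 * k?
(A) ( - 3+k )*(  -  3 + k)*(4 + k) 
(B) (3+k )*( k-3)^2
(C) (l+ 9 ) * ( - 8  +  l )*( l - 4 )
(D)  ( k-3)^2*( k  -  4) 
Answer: A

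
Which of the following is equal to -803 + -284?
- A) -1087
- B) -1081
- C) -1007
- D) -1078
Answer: A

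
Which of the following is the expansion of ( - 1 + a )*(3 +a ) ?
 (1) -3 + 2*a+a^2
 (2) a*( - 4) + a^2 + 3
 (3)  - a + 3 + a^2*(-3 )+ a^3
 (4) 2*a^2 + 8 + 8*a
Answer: 1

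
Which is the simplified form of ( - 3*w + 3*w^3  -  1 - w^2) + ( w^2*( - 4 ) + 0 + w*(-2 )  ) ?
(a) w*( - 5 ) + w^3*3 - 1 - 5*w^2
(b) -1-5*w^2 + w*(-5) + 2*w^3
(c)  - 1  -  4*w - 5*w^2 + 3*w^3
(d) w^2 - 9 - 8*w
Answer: a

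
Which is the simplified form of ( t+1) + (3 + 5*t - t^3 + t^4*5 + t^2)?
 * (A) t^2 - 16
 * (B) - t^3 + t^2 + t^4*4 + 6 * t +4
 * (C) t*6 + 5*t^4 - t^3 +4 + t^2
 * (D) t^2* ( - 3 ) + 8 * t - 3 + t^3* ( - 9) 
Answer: C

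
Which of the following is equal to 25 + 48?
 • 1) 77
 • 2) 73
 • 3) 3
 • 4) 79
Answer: 2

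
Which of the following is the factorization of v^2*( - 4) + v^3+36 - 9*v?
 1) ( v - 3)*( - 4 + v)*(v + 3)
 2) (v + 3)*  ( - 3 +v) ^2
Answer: 1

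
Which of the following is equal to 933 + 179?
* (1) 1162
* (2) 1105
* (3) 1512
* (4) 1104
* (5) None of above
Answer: 5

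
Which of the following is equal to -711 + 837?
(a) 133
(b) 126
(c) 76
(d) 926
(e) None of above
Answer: b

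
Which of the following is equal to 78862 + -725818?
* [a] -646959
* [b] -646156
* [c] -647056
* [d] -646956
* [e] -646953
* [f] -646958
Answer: d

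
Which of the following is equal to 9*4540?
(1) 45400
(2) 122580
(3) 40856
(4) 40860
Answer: 4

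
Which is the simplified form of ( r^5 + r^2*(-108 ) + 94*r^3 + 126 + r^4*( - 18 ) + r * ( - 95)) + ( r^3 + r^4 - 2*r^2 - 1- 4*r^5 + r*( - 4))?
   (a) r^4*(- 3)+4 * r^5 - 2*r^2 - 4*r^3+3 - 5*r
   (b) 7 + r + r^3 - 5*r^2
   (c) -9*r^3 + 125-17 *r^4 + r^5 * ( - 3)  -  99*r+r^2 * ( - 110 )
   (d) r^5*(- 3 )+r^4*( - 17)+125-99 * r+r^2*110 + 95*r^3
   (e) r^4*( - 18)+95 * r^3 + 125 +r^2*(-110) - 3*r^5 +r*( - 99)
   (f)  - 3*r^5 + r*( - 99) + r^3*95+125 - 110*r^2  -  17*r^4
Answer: f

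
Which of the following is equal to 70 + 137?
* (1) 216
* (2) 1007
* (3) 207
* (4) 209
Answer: 3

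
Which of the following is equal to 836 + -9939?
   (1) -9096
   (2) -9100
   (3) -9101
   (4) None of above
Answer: 4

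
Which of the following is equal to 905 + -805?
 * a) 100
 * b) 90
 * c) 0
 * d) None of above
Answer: a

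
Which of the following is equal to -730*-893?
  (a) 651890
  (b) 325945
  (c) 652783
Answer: a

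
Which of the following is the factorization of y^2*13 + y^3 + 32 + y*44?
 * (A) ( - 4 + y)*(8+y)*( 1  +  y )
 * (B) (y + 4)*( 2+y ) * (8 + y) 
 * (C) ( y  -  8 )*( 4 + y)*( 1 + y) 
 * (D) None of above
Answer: D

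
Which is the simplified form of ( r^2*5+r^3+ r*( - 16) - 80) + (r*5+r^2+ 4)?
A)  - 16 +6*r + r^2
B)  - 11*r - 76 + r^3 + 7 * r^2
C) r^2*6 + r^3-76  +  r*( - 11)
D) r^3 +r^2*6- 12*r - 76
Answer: C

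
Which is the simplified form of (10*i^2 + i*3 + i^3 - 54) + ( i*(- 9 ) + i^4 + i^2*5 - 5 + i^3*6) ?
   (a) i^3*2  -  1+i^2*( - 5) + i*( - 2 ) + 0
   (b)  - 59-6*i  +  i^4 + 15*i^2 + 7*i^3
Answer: b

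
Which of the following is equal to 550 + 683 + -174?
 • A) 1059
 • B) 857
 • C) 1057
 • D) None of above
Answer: A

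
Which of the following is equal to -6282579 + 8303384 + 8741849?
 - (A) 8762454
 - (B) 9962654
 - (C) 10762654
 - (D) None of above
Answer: C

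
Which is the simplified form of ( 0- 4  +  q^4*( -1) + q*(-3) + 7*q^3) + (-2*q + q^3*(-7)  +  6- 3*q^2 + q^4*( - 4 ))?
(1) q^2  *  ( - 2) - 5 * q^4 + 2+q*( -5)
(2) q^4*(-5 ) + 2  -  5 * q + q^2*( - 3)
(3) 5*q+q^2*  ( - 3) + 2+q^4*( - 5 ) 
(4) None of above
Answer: 2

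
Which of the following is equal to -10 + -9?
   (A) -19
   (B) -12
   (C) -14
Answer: A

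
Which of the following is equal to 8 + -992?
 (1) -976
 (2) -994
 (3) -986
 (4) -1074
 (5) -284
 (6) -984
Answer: 6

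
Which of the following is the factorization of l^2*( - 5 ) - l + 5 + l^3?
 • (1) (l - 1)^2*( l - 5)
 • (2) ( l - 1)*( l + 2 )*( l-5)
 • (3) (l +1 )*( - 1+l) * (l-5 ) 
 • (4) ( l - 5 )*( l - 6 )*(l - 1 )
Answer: 3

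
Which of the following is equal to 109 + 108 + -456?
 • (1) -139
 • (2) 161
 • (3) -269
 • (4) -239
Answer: 4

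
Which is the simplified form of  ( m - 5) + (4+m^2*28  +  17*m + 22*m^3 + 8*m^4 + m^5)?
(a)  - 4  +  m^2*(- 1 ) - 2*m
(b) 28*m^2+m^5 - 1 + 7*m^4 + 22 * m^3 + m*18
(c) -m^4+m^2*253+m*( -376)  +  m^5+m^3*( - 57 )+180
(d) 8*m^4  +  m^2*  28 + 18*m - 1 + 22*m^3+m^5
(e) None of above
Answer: d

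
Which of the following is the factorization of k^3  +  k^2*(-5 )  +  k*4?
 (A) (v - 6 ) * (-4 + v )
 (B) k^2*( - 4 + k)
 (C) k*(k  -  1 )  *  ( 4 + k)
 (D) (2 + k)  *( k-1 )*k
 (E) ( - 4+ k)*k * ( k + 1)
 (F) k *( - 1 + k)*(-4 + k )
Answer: F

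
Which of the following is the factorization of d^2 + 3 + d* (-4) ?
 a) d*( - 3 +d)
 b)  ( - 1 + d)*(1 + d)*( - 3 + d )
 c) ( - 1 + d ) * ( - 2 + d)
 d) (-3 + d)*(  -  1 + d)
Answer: d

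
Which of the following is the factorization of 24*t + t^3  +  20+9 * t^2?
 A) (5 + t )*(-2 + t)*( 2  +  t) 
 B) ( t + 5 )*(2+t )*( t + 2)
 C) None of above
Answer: B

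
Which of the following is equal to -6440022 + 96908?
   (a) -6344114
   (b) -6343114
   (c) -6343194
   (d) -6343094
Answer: b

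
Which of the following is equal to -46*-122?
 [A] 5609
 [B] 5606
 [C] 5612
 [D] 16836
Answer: C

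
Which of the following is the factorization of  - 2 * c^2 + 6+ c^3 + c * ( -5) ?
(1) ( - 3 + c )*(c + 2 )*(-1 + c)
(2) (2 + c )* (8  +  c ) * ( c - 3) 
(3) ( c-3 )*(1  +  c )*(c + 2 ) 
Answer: 1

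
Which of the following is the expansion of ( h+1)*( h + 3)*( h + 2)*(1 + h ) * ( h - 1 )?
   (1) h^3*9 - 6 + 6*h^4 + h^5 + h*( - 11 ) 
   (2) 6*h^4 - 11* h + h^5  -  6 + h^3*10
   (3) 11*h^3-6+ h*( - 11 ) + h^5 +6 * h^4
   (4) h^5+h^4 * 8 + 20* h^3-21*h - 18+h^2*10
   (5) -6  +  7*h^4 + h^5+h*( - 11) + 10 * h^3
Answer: 2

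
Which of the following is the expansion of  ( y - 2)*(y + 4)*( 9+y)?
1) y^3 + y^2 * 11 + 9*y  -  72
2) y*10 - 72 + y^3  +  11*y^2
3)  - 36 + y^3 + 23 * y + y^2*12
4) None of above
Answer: 2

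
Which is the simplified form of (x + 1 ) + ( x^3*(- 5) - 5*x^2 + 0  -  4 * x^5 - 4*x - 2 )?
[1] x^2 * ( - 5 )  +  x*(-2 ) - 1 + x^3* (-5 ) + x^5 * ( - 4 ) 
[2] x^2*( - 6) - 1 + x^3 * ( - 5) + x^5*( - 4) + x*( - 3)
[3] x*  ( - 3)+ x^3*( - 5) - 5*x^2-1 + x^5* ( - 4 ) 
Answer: 3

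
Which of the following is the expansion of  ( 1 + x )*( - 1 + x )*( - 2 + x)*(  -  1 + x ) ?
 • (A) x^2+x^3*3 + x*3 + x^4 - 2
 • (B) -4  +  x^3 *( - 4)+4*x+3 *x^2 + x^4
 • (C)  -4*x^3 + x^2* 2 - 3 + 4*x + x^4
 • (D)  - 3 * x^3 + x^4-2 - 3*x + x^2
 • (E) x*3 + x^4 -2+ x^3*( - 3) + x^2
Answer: E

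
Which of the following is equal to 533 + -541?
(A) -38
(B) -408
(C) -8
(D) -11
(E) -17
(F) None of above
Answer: C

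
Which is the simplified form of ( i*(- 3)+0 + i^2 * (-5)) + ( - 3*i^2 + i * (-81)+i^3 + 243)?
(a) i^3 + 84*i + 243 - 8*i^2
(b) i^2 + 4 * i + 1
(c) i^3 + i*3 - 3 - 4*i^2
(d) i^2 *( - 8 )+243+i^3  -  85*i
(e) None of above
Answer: e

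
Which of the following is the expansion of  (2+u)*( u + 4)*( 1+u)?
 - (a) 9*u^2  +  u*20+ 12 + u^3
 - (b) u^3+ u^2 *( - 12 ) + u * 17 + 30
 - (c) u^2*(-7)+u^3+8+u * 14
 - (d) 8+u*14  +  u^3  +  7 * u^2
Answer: d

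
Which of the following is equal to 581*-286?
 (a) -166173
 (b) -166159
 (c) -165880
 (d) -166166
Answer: d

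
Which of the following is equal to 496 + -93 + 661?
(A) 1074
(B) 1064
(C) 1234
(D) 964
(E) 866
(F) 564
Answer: B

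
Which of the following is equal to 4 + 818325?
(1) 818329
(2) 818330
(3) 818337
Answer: 1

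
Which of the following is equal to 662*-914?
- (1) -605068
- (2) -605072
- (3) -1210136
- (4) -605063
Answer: 1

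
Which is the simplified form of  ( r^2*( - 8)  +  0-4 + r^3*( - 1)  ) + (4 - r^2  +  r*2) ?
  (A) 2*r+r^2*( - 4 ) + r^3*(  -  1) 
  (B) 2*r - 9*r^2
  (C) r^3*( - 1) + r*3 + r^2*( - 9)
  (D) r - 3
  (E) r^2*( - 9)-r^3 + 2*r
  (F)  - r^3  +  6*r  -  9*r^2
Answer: E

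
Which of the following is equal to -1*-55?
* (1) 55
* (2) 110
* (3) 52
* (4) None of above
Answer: 1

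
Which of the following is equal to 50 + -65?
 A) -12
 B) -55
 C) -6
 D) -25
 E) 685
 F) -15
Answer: F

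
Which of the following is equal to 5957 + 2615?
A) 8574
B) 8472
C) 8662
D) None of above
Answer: D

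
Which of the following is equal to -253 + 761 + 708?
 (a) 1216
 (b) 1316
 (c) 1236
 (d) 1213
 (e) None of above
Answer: a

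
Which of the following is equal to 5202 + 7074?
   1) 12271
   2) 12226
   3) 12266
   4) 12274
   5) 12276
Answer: 5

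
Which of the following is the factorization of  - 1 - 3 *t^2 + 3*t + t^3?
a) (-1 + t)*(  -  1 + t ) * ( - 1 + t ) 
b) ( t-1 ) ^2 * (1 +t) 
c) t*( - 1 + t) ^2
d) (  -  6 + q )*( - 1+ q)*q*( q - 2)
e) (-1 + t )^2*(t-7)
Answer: a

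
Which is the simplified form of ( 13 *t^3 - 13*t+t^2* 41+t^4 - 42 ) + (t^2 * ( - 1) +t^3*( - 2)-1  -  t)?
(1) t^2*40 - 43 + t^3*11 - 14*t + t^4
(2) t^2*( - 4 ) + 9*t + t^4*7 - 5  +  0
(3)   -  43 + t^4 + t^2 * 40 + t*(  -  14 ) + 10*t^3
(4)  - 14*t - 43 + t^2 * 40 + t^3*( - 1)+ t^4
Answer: 1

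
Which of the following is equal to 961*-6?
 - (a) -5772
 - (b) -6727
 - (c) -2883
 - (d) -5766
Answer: d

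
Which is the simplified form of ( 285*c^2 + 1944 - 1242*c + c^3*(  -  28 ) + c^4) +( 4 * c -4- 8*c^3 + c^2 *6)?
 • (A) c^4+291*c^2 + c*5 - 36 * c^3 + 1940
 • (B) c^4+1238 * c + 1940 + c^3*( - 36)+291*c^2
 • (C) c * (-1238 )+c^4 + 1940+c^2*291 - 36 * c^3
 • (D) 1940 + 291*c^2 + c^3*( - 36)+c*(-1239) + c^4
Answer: C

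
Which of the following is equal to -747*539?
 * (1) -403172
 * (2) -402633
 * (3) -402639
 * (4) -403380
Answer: 2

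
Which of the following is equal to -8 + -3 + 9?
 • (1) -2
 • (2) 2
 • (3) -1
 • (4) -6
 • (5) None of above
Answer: 1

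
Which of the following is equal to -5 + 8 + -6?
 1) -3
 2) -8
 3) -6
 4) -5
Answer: 1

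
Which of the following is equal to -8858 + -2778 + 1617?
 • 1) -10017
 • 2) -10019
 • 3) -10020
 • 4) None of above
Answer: 2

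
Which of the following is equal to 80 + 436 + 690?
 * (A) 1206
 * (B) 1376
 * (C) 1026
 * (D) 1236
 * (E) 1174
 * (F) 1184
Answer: A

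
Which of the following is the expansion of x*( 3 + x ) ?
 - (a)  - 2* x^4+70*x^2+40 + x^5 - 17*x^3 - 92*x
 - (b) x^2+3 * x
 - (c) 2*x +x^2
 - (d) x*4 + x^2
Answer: b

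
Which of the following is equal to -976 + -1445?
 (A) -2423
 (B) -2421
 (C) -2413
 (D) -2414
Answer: B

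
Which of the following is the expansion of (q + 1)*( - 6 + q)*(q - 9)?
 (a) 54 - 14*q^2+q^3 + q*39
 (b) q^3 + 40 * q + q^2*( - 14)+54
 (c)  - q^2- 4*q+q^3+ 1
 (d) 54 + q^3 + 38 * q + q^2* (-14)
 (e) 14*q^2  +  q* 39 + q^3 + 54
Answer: a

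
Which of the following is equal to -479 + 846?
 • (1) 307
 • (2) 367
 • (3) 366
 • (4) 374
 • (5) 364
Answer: 2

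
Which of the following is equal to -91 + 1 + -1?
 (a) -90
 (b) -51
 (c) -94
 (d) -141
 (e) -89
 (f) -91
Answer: f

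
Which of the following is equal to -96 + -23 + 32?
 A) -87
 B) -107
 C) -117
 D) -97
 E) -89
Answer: A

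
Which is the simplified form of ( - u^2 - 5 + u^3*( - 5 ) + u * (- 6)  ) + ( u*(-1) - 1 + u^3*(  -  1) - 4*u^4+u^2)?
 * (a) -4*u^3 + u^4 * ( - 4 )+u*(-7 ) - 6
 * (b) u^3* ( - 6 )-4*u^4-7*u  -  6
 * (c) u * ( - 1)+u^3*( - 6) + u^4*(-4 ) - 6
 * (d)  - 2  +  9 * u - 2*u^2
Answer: b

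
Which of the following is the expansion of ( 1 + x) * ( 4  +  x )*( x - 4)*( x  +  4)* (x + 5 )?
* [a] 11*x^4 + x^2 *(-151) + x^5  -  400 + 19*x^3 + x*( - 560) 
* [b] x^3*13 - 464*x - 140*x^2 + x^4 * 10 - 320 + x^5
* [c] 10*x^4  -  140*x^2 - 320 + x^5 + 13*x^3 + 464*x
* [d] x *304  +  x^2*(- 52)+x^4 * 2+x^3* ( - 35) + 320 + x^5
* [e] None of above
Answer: b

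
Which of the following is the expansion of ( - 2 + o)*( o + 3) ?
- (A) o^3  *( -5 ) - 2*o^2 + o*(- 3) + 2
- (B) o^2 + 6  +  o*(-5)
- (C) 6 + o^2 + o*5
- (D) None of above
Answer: D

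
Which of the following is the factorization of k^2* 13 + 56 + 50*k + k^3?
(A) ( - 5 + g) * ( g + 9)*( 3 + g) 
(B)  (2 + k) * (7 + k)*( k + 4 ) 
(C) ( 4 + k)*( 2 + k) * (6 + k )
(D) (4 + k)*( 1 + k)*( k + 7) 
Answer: B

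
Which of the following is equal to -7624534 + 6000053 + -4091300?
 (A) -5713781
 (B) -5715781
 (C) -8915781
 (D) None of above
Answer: B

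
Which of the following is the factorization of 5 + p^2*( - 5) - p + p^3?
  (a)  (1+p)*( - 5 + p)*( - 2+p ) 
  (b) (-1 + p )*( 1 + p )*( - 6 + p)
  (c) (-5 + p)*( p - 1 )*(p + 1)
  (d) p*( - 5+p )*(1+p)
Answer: c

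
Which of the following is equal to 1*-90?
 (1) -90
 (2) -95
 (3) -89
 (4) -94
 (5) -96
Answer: 1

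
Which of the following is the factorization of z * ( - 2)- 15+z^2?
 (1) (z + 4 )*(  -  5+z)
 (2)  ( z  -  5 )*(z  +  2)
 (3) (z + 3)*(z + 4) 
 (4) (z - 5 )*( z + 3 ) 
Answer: 4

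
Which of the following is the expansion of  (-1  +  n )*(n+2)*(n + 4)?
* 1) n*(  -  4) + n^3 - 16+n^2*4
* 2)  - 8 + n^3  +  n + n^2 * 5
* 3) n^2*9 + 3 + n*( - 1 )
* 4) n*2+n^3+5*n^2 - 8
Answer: 4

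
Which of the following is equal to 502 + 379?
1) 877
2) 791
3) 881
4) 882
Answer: 3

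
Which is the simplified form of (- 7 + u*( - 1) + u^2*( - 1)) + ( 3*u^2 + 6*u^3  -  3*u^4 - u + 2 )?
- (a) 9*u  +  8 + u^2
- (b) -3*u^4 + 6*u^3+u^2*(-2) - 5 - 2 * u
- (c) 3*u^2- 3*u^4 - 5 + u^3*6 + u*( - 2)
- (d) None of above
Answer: d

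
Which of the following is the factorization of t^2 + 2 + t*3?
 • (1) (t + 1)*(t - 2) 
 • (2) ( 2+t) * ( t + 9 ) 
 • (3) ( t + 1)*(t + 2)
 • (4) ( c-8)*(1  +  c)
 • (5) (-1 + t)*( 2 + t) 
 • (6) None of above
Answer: 3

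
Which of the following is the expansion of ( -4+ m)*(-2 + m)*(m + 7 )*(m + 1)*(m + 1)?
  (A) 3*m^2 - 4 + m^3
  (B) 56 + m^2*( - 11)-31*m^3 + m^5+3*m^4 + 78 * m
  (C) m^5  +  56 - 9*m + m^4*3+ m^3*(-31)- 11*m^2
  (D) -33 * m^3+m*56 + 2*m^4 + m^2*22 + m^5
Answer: B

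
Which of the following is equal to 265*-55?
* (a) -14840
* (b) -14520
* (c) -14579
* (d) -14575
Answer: d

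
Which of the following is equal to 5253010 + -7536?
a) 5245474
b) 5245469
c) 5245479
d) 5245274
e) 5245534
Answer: a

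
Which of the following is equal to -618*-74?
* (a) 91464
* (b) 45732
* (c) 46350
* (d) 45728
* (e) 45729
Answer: b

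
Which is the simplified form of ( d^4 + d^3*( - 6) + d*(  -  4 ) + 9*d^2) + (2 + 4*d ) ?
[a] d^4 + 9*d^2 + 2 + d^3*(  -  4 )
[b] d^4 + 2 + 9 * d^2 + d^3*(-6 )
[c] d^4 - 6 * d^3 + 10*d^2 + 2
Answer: b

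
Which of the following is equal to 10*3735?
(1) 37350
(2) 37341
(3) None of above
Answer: 1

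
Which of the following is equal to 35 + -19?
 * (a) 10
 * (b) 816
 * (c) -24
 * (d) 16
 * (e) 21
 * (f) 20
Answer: d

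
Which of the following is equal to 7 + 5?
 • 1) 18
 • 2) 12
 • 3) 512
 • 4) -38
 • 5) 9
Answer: 2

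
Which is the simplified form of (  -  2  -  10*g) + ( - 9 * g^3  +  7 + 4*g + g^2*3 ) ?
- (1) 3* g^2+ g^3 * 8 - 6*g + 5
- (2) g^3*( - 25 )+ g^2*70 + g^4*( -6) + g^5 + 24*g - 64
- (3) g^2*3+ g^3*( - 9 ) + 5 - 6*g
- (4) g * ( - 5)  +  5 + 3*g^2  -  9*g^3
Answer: 3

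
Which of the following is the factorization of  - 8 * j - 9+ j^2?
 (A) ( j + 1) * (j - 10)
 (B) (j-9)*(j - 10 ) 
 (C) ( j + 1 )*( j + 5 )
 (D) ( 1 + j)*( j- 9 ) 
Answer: D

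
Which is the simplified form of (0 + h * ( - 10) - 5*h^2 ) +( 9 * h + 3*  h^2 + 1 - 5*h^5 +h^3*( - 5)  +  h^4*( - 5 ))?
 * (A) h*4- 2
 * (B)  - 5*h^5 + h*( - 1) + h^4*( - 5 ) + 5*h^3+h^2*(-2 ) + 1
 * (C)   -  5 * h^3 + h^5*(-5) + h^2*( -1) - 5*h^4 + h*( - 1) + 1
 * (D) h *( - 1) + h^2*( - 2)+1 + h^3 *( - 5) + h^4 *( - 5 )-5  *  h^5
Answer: D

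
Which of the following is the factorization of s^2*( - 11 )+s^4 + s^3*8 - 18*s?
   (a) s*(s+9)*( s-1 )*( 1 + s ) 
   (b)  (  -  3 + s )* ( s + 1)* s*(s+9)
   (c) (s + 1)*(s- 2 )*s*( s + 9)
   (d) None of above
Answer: c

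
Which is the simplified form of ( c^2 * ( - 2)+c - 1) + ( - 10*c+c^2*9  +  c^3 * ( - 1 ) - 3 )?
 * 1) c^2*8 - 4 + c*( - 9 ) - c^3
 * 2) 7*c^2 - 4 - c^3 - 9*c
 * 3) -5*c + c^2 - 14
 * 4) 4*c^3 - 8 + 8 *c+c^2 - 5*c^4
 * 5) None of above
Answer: 2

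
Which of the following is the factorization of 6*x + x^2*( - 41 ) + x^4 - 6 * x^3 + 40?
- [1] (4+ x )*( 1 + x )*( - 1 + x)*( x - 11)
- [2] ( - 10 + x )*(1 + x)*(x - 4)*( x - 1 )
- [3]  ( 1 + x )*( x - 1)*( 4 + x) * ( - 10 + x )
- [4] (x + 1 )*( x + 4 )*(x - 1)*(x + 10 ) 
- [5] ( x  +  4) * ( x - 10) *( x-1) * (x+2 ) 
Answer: 3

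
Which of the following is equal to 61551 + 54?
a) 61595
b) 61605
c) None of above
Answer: b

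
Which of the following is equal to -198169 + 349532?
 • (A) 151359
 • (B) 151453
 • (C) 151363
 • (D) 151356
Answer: C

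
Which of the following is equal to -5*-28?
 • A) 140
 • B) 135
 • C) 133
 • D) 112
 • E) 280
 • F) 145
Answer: A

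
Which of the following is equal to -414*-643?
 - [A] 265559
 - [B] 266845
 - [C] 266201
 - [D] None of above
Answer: D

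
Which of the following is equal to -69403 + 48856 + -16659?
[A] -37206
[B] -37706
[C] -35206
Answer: A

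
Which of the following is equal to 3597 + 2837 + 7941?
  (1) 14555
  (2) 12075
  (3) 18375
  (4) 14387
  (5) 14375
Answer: 5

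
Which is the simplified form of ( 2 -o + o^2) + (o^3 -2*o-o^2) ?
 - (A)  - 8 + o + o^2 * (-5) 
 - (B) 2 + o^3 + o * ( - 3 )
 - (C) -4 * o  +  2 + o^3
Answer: B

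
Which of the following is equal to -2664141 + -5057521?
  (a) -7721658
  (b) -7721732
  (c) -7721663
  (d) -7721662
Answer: d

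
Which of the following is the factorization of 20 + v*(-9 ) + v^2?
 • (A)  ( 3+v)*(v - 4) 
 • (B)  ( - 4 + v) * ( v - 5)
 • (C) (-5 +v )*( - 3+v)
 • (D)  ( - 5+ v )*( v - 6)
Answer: B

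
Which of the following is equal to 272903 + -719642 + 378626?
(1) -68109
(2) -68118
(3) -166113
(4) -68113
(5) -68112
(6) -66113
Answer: 4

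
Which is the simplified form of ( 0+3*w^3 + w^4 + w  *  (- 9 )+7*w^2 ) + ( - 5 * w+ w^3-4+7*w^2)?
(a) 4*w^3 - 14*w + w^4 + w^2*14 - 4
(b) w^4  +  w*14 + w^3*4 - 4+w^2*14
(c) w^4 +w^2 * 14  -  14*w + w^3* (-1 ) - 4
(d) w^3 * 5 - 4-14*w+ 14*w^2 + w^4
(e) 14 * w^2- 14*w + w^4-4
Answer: a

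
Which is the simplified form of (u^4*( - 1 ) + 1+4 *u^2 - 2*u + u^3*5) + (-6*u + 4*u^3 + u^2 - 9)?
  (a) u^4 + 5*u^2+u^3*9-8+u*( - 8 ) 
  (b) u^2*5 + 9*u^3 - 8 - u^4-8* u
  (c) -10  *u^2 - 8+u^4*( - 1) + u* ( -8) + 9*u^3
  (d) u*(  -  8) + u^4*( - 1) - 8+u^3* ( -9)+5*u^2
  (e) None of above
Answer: b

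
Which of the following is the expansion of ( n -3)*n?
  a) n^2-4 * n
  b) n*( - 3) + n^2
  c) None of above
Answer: b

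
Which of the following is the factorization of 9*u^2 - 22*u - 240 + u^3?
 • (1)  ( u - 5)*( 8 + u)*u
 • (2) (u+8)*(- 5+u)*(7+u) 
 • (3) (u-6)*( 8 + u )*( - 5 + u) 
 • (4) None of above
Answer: 4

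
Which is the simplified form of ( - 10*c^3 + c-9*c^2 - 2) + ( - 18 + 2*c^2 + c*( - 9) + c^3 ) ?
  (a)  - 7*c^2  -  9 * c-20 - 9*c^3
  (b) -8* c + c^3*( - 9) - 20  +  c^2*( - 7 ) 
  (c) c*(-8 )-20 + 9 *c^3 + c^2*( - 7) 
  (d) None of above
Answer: b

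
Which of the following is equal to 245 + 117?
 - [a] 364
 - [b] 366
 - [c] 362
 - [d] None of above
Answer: c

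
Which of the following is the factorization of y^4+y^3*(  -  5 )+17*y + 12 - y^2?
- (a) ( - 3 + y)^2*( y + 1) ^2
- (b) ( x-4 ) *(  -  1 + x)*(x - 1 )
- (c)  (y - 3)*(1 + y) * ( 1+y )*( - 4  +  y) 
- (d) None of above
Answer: c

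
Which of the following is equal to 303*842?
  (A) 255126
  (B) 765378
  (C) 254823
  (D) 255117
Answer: A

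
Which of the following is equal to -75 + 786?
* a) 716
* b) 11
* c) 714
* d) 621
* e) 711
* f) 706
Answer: e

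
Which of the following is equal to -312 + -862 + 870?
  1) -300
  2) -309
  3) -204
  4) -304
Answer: 4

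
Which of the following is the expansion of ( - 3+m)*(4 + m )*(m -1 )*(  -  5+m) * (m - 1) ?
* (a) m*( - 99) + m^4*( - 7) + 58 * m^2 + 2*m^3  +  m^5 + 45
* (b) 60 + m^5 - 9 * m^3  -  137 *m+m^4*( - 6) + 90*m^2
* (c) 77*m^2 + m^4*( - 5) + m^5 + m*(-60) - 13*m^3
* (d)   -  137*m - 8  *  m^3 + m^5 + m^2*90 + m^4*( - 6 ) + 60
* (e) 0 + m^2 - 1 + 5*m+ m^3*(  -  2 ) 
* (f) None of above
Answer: d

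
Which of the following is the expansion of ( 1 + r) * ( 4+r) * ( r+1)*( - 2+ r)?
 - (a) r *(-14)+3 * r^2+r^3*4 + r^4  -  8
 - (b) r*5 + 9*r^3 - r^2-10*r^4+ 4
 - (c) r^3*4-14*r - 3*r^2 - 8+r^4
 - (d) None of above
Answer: c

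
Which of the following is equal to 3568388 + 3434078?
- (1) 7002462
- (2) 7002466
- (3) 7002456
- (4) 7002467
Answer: 2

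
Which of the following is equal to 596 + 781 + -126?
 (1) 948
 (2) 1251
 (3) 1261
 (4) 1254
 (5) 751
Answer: 2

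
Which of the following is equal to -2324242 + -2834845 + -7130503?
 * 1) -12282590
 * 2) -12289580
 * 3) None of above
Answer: 3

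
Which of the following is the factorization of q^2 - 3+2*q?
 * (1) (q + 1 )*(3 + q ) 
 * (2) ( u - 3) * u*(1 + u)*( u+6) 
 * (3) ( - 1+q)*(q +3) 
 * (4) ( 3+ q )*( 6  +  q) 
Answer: 3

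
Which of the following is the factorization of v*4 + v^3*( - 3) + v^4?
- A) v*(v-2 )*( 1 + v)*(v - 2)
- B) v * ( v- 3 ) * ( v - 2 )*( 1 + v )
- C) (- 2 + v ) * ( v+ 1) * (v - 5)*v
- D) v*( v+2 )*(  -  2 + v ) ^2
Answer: A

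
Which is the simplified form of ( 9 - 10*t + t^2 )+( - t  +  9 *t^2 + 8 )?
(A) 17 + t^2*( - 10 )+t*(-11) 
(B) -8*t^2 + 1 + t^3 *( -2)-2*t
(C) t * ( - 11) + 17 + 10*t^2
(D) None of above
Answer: C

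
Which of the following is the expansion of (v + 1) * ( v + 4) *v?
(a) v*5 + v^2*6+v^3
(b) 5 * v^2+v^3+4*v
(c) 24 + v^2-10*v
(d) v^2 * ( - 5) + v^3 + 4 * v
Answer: b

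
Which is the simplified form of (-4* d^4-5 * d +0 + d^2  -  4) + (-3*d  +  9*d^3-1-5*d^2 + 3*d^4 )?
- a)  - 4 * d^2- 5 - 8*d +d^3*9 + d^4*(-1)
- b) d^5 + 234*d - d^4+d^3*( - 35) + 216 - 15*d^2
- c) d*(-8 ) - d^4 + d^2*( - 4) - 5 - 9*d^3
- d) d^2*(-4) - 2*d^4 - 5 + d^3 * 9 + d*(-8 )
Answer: a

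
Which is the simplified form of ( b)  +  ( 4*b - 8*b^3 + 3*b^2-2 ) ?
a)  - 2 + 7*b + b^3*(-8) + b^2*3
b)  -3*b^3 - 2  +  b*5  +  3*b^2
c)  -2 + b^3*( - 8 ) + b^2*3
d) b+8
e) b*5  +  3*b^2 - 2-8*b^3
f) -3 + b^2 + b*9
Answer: e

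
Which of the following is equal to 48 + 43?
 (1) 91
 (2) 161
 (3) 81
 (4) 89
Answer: 1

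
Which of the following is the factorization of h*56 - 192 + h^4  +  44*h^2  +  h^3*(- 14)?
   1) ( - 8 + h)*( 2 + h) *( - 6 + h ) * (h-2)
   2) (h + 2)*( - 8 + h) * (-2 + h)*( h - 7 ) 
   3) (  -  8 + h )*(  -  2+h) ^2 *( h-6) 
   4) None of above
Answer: 1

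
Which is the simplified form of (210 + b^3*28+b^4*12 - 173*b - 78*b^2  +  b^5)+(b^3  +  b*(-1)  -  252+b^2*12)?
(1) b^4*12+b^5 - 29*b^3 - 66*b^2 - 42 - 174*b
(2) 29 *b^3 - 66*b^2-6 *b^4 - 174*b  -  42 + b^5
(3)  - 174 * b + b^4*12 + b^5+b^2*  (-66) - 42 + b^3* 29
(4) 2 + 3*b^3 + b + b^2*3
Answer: 3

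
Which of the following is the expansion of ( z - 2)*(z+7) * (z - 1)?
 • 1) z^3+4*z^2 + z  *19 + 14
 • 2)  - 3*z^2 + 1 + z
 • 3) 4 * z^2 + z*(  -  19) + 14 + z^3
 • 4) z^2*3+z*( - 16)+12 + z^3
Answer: 3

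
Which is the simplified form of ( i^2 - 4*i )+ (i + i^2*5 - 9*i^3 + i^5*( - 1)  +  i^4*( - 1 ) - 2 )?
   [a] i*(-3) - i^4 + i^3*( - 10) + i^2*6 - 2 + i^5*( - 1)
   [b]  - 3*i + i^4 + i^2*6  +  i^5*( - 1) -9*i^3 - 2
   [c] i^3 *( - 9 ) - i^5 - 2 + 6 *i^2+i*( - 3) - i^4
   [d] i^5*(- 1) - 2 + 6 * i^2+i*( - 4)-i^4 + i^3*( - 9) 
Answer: c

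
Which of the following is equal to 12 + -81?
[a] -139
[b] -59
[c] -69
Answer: c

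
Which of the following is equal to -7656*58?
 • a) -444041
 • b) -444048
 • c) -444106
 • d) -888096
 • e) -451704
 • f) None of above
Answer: b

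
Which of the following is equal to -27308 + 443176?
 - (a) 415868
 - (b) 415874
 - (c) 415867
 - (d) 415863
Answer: a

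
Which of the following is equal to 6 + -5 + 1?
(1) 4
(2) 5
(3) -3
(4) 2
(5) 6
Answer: 4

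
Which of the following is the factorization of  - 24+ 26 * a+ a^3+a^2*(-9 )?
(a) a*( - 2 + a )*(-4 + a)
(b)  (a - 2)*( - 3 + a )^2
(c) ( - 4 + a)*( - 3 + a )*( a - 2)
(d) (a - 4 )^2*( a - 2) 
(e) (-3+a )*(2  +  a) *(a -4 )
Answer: c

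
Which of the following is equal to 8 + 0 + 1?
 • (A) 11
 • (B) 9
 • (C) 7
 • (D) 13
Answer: B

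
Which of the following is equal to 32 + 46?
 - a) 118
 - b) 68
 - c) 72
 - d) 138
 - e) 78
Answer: e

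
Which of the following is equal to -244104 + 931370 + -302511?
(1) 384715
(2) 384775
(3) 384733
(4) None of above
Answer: 4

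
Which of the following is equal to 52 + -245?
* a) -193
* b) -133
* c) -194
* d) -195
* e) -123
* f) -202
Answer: a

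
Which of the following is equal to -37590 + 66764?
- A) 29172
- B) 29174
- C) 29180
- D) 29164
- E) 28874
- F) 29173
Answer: B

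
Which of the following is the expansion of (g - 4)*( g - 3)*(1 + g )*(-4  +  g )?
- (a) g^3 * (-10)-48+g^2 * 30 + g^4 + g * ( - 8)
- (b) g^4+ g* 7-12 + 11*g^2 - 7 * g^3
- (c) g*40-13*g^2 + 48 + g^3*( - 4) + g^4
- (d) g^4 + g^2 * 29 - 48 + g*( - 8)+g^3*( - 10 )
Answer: d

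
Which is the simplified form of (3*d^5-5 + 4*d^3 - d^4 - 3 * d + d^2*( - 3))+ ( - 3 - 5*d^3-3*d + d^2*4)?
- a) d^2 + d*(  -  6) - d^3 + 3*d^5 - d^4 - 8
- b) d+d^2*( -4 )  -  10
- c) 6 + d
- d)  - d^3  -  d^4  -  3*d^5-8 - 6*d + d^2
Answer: a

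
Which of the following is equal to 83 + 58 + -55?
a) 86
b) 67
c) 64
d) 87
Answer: a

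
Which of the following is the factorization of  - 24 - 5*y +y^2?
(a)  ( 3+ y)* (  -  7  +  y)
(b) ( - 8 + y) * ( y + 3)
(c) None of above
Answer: b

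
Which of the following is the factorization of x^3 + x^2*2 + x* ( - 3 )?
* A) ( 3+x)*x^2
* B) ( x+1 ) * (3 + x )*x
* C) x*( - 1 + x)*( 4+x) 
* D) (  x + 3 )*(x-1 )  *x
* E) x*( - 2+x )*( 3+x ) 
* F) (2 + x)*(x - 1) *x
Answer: D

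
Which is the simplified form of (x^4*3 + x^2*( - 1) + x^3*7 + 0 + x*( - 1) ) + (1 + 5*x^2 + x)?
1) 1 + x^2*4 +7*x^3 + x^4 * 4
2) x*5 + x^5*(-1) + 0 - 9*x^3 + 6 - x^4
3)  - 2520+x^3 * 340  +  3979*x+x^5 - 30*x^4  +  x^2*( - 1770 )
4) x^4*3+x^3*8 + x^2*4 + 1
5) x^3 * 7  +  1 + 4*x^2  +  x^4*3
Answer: 5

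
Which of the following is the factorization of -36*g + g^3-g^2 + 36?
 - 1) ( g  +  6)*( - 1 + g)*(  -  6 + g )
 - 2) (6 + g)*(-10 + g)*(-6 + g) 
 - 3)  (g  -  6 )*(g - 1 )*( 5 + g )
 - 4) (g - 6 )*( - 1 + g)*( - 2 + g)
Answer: 1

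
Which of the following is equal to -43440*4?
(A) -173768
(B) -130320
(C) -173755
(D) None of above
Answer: D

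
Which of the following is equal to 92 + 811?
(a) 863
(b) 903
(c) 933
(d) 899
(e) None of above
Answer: b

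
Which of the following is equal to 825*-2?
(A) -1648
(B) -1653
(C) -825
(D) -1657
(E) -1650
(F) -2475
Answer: E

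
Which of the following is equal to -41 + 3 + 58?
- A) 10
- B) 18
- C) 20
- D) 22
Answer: C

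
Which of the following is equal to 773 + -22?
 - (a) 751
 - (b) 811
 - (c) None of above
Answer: a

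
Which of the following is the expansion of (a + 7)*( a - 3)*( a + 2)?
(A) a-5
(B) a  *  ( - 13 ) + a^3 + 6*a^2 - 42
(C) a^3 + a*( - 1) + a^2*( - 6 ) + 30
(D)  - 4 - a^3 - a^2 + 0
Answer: B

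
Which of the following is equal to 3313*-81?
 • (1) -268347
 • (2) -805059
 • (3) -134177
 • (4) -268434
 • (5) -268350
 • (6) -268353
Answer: 6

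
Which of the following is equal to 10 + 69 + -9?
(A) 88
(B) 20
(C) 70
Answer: C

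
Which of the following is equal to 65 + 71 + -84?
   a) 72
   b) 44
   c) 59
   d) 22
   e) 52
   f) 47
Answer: e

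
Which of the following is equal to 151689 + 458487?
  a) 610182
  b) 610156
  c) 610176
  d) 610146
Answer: c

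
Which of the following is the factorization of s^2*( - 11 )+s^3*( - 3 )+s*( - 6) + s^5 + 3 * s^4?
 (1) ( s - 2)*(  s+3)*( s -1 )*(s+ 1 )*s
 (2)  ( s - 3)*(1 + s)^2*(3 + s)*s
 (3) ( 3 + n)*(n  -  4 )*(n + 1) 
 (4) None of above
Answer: 4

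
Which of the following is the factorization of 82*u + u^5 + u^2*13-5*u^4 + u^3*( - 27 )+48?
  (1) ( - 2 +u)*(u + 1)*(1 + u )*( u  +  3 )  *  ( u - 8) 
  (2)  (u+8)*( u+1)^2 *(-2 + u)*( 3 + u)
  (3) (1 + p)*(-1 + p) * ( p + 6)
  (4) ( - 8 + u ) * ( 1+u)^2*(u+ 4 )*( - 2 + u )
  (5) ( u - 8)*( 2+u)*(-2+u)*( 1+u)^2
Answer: 1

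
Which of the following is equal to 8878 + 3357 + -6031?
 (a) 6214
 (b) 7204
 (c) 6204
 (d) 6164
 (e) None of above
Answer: c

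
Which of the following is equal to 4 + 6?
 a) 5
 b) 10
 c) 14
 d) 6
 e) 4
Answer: b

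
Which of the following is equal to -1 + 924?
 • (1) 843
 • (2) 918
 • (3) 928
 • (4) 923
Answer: 4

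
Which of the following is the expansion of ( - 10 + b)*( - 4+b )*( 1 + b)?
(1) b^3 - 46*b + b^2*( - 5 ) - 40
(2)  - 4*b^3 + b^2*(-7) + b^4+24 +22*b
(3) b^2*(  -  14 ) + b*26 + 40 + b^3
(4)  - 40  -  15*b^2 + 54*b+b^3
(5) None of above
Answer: 5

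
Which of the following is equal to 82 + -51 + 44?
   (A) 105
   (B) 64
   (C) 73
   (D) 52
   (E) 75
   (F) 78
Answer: E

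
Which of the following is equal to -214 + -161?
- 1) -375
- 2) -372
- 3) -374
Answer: 1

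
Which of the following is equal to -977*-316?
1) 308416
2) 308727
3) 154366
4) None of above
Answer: 4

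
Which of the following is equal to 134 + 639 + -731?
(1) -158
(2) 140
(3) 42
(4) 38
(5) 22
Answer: 3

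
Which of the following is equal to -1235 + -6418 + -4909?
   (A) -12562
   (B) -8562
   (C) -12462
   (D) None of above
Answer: A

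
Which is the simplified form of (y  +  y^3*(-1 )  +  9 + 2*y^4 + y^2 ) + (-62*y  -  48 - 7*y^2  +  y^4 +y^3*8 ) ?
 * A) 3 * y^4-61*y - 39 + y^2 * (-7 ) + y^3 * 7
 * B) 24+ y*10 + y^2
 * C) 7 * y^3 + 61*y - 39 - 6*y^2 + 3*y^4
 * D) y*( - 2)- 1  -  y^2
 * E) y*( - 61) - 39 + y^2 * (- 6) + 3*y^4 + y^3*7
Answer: E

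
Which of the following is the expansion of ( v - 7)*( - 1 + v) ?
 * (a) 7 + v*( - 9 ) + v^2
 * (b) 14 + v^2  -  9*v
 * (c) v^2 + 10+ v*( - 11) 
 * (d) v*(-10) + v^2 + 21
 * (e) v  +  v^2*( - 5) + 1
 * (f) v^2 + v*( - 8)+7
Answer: f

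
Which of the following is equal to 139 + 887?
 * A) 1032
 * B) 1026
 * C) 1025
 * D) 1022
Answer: B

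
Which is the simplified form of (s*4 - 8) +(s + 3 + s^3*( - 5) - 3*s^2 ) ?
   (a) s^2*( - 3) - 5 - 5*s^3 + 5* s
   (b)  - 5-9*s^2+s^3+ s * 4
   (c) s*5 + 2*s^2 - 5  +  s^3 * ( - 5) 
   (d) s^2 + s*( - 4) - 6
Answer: a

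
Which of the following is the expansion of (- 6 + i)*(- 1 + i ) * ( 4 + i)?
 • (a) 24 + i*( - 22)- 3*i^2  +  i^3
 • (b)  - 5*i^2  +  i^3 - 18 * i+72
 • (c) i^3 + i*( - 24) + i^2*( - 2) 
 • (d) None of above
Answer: a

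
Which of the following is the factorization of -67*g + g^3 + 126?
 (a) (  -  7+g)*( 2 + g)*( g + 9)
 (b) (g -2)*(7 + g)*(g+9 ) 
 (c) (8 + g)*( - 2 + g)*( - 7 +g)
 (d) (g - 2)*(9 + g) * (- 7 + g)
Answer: d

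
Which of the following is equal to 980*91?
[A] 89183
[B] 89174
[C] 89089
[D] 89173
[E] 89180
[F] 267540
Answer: E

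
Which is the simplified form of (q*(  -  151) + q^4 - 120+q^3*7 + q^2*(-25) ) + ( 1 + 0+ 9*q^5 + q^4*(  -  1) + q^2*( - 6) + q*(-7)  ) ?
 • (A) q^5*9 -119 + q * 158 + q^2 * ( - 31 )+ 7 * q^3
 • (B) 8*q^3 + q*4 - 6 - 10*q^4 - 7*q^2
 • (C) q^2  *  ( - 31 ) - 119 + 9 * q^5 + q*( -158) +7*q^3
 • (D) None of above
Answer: C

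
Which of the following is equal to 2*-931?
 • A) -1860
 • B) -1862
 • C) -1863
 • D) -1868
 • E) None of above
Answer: B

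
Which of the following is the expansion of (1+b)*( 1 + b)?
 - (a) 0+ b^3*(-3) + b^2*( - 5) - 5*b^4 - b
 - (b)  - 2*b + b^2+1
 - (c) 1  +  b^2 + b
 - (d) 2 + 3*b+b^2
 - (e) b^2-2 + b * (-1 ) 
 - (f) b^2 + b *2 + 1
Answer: f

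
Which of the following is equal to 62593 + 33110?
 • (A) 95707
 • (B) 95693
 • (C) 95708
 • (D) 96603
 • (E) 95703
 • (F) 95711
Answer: E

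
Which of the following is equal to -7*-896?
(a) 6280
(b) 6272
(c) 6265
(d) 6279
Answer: b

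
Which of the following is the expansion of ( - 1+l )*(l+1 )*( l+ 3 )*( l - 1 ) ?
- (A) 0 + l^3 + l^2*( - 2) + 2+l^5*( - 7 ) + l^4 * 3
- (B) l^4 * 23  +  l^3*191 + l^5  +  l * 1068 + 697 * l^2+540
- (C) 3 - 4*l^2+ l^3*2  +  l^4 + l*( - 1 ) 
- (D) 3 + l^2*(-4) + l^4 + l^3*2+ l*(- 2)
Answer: D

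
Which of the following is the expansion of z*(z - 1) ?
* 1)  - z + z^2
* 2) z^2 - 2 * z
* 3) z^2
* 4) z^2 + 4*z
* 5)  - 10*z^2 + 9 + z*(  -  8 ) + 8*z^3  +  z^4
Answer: 1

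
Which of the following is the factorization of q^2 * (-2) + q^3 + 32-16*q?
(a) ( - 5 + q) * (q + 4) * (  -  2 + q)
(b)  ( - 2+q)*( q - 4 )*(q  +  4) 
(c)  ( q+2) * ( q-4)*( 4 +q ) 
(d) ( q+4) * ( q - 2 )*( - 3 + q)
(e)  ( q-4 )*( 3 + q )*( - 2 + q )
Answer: b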